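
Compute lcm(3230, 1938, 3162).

300390

3230 = 2 × 5 × 17 × 19
1938 = 2 × 3 × 17 × 19
3162 = 2 × 3 × 17 × 31
LCM(3230, 1938, 3162) = 2 × 3 × 5 × 17 × 19 × 31 = 300390.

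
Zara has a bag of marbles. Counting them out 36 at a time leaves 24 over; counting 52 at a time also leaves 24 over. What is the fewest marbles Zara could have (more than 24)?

N − 24 must be a common multiple of 36 and 52.
36 = 2^2 × 3^2
52 = 2^2 × 13
LCM(36, 52) = 2^2 × 3^2 × 13 = 468.
Smallest N > 24 is LCM + 24 = 468 + 24 = 492.

492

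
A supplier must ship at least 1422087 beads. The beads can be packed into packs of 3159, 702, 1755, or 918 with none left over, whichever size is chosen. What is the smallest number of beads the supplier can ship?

The number of beads must be a common multiple of 3159, 702, 1755, and 918, so a multiple of their LCM.
3159 = 3^5 × 13
702 = 2 × 3^3 × 13
1755 = 3^3 × 5 × 13
918 = 2 × 3^3 × 17
LCM(3159, 702, 1755, 918) = 2 × 3^5 × 5 × 13 × 17 = 537030.
Smallest multiple of 537030 that is ≥ 1422087: ⌈1422087/537030⌉ × 537030 = 3 × 537030 = 1611090.

1611090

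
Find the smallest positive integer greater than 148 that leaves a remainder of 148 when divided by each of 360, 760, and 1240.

N − 148 must be a common multiple of 360, 760, and 1240.
360 = 2^3 × 3^2 × 5
760 = 2^3 × 5 × 19
1240 = 2^3 × 5 × 31
LCM(360, 760, 1240) = 2^3 × 3^2 × 5 × 19 × 31 = 212040.
Smallest N > 148 is LCM + 148 = 212040 + 148 = 212188.

212188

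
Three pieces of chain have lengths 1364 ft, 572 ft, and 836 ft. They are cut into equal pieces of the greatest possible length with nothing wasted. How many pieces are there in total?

63

Piece length = gcd(1364, 572, 836).
1364 = 2^2 × 11 × 31
572 = 2^2 × 11 × 13
836 = 2^2 × 11 × 19
gcd(1364, 572, 836) = 2^2 × 11 = 44.
Total pieces = 1364/44 + 572/44 + 836/44 = 31 + 13 + 19 = 63.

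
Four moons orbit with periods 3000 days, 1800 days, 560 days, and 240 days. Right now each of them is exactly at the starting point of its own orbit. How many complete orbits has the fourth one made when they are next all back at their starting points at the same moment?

525 orbits

The first common completion time is the LCM of the periods.
3000 = 2^3 × 3 × 5^3
1800 = 2^3 × 3^2 × 5^2
560 = 2^4 × 5 × 7
240 = 2^4 × 3 × 5
LCM(3000, 1800, 560, 240) = 2^4 × 3^2 × 5^3 × 7 = 126000.
Orbits for period 240: 126000 / 240 = 525.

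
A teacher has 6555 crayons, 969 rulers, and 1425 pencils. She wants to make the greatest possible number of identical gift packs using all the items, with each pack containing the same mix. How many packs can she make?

57 packs

The pack count must divide each quantity, so the greatest is gcd(6555, 969, 1425).
6555 = 3 × 5 × 19 × 23
969 = 3 × 17 × 19
1425 = 3 × 5^2 × 19
gcd(6555, 969, 1425) = 3 × 19 = 57.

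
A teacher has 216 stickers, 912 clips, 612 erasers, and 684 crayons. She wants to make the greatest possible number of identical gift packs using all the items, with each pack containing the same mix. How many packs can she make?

12 packs

The pack count must divide each quantity, so the greatest is gcd(216, 912, 612, 684).
216 = 2^3 × 3^3
912 = 2^4 × 3 × 19
612 = 2^2 × 3^2 × 17
684 = 2^2 × 3^2 × 19
gcd(216, 912, 612, 684) = 2^2 × 3 = 12.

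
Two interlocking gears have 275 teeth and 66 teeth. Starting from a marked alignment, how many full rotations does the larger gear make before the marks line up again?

They are all back at their starting positions together after one LCM of the periods.
275 = 5^2 × 11
66 = 2 × 3 × 11
LCM(275, 66) = 2 × 3 × 5^2 × 11 = 1650.
Rotations for period 275: 1650 / 275 = 6.

6 rotations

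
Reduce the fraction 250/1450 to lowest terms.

250 = 2 × 5^3
1450 = 2 × 5^2 × 29
gcd(250, 1450) = 2 × 5^2 = 50.
Divide numerator and denominator by 50: 250/1450 = 5/29.

5/29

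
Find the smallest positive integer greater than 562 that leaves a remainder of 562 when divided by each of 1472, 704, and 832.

N − 562 must be a common multiple of 1472, 704, and 832.
1472 = 2^6 × 23
704 = 2^6 × 11
832 = 2^6 × 13
LCM(1472, 704, 832) = 2^6 × 11 × 13 × 23 = 210496.
Smallest N > 562 is LCM + 562 = 210496 + 562 = 211058.

211058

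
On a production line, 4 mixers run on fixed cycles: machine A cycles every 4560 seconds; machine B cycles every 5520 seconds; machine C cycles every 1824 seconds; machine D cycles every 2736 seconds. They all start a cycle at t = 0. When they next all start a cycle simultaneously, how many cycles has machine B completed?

114 cycles

They are all back at their starting positions together after one LCM of the periods.
4560 = 2^4 × 3 × 5 × 19
5520 = 2^4 × 3 × 5 × 23
1824 = 2^5 × 3 × 19
2736 = 2^4 × 3^2 × 19
LCM(4560, 5520, 1824, 2736) = 2^5 × 3^2 × 5 × 19 × 23 = 629280.
Cycles for period 5520: 629280 / 5520 = 114.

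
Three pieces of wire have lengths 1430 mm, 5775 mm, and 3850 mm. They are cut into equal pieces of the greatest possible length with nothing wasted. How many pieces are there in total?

Piece length = gcd(1430, 5775, 3850).
1430 = 2 × 5 × 11 × 13
5775 = 3 × 5^2 × 7 × 11
3850 = 2 × 5^2 × 7 × 11
gcd(1430, 5775, 3850) = 5 × 11 = 55.
Total pieces = 1430/55 + 5775/55 + 3850/55 = 26 + 105 + 70 = 201.

201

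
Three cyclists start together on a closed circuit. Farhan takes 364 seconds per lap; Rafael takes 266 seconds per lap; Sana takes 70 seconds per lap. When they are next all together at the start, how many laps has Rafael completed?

130 laps

All finish a whole number of cycles simultaneously at t = LCM of the periods.
364 = 2^2 × 7 × 13
266 = 2 × 7 × 19
70 = 2 × 5 × 7
LCM(364, 266, 70) = 2^2 × 5 × 7 × 13 × 19 = 34580.
Laps for period 266: 34580 / 266 = 130.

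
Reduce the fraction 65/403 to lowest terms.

5/31

65 = 5 × 13
403 = 13 × 31
gcd(65, 403) = 13.
Divide numerator and denominator by 13: 65/403 = 5/31.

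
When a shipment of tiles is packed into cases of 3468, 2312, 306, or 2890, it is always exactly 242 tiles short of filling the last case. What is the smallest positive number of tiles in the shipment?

103798

Being 242 short of a full case of size k means N ≡ −242 (mod k), i.e. N + 242 is a multiple of each size.
3468 = 2^2 × 3 × 17^2
2312 = 2^3 × 17^2
306 = 2 × 3^2 × 17
2890 = 2 × 5 × 17^2
LCM(3468, 2312, 306, 2890) = 2^3 × 3^2 × 5 × 17^2 = 104040.
Smallest positive N is 104040 − 242 = 103798.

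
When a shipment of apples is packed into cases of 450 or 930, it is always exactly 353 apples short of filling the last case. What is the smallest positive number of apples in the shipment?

Being 353 short of a full case of size k means N ≡ −353 (mod k), i.e. N + 353 is a multiple of each size.
450 = 2 × 3^2 × 5^2
930 = 2 × 3 × 5 × 31
LCM(450, 930) = 2 × 3^2 × 5^2 × 31 = 13950.
Smallest positive N is 13950 − 353 = 13597.

13597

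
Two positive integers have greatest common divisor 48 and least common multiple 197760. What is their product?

9492480

For any two positive integers, gcd × lcm = product = 48 × 197760 = 9492480.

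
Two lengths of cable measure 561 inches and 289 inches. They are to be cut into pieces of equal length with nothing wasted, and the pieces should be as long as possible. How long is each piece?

17 inches

The greatest length dividing all of 561 and 289 is their gcd.
561 = 3 × 11 × 17
289 = 17^2
gcd(561, 289) = 17.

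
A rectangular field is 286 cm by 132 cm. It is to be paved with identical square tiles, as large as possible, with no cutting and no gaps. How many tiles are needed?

Tile side = gcd(286, 132).
286 = 2 × 11 × 13
132 = 2^2 × 3 × 11
gcd(286, 132) = 2 × 11 = 22.
Tiles: (286/22) × (132/22) = 13 × 6 = 78.

78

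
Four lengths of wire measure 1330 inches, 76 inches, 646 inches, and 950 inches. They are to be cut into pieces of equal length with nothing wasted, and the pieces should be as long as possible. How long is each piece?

38 inches

The greatest length dividing all of 1330, 76, 646, and 950 is their gcd.
1330 = 2 × 5 × 7 × 19
76 = 2^2 × 19
646 = 2 × 17 × 19
950 = 2 × 5^2 × 19
gcd(1330, 76, 646, 950) = 2 × 19 = 38.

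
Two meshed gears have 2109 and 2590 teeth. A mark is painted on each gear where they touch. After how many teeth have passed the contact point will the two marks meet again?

147630 teeth

They coincide at every common multiple of the periods; the first is the LCM.
2109 = 3 × 19 × 37
2590 = 2 × 5 × 7 × 37
LCM(2109, 2590) = 2 × 3 × 5 × 7 × 19 × 37 = 147630.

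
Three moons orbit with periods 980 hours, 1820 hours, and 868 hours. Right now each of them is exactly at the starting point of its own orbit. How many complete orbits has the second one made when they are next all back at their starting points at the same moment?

217 orbits

The first common completion time is the LCM of the periods.
980 = 2^2 × 5 × 7^2
1820 = 2^2 × 5 × 7 × 13
868 = 2^2 × 7 × 31
LCM(980, 1820, 868) = 2^2 × 5 × 7^2 × 13 × 31 = 394940.
Orbits for period 1820: 394940 / 1820 = 217.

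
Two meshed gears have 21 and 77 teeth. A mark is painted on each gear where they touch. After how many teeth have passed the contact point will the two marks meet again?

231 teeth

We need the least common multiple of the intervals.
21 = 3 × 7
77 = 7 × 11
LCM(21, 77) = 3 × 7 × 11 = 231.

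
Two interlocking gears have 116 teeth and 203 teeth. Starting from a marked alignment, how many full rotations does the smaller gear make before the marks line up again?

7 rotations

The first common completion time is the LCM of the periods.
116 = 2^2 × 29
203 = 7 × 29
LCM(116, 203) = 2^2 × 7 × 29 = 812.
Rotations for period 116: 812 / 116 = 7.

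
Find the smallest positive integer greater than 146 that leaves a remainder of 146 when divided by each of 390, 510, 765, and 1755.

59816

N − 146 must be a common multiple of 390, 510, 765, and 1755.
390 = 2 × 3 × 5 × 13
510 = 2 × 3 × 5 × 17
765 = 3^2 × 5 × 17
1755 = 3^3 × 5 × 13
LCM(390, 510, 765, 1755) = 2 × 3^3 × 5 × 13 × 17 = 59670.
Smallest N > 146 is LCM + 146 = 59670 + 146 = 59816.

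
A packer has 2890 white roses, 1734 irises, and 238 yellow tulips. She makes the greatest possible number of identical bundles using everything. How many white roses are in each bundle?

85

Number of bundles = gcd(2890, 1734, 238).
2890 = 2 × 5 × 17^2
1734 = 2 × 3 × 17^2
238 = 2 × 7 × 17
gcd(2890, 1734, 238) = 2 × 17 = 34.
white roses per bundle = 2890 / 34 = 85.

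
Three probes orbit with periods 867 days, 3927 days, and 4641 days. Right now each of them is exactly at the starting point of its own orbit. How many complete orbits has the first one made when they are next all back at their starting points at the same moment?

All finish a whole number of cycles simultaneously at t = LCM of the periods.
867 = 3 × 17^2
3927 = 3 × 7 × 11 × 17
4641 = 3 × 7 × 13 × 17
LCM(867, 3927, 4641) = 3 × 7 × 11 × 13 × 17^2 = 867867.
Orbits for period 867: 867867 / 867 = 1001.

1001 orbits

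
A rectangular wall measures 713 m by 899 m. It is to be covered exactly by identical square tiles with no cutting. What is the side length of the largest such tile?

By the Euclidean algorithm:
899 = 1 × 713 + 186
713 = 3 × 186 + 155
186 = 1 × 155 + 31
155 = 5 × 31 + 0
gcd(713, 899) = 31.

31 m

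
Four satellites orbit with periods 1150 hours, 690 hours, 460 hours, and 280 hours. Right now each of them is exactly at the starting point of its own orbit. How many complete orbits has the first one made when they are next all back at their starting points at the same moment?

The first common completion time is the LCM of the periods.
1150 = 2 × 5^2 × 23
690 = 2 × 3 × 5 × 23
460 = 2^2 × 5 × 23
280 = 2^3 × 5 × 7
LCM(1150, 690, 460, 280) = 2^3 × 3 × 5^2 × 7 × 23 = 96600.
Orbits for period 1150: 96600 / 1150 = 84.

84 orbits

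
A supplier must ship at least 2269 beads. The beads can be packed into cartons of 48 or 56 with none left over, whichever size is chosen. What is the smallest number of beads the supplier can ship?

2352

The number of beads must be a common multiple of 48 and 56, so a multiple of their LCM.
48 = 2^4 × 3
56 = 2^3 × 7
LCM(48, 56) = 2^4 × 3 × 7 = 336.
Smallest multiple of 336 that is ≥ 2269: ⌈2269/336⌉ × 336 = 7 × 336 = 2352.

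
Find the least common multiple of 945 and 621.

945 = 3^3 × 5 × 7
621 = 3^3 × 23
LCM(945, 621) = 3^3 × 5 × 7 × 23 = 21735.

21735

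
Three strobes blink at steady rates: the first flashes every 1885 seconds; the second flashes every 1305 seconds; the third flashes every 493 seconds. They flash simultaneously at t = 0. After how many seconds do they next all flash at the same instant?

We need the least common multiple of the intervals.
1885 = 5 × 13 × 29
1305 = 3^2 × 5 × 29
493 = 17 × 29
LCM(1885, 1305, 493) = 3^2 × 5 × 13 × 17 × 29 = 288405.

288405 seconds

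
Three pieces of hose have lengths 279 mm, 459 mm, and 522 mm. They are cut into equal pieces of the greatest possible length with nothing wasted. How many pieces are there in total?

Piece length = gcd(279, 459, 522).
279 = 3^2 × 31
459 = 3^3 × 17
522 = 2 × 3^2 × 29
gcd(279, 459, 522) = 3^2 = 9.
Total pieces = 279/9 + 459/9 + 522/9 = 31 + 51 + 58 = 140.

140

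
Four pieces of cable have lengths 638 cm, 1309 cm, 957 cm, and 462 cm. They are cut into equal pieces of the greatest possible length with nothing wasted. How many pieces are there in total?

306

Piece length = gcd(638, 1309, 957, 462).
638 = 2 × 11 × 29
1309 = 7 × 11 × 17
957 = 3 × 11 × 29
462 = 2 × 3 × 7 × 11
gcd(638, 1309, 957, 462) = 11.
Total pieces = 638/11 + 1309/11 + 957/11 + 462/11 = 58 + 119 + 87 + 42 = 306.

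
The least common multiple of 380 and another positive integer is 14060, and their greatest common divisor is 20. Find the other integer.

740

gcd × lcm = product of the two integers, so the other integer is (20 × 14060) / 380 = 740.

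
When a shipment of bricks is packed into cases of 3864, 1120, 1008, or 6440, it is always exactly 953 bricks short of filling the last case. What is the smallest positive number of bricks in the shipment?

230887

Being 953 short of a full case of size k means N ≡ −953 (mod k), i.e. N + 953 is a multiple of each size.
3864 = 2^3 × 3 × 7 × 23
1120 = 2^5 × 5 × 7
1008 = 2^4 × 3^2 × 7
6440 = 2^3 × 5 × 7 × 23
LCM(3864, 1120, 1008, 6440) = 2^5 × 3^2 × 5 × 7 × 23 = 231840.
Smallest positive N is 231840 − 953 = 230887.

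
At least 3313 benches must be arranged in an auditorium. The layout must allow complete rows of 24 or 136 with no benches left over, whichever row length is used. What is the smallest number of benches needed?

3672

The number of benches must be a common multiple of 24 and 136, so a multiple of their LCM.
24 = 2^3 × 3
136 = 2^3 × 17
LCM(24, 136) = 2^3 × 3 × 17 = 408.
Smallest multiple of 408 that is ≥ 3313: ⌈3313/408⌉ × 408 = 9 × 408 = 3672.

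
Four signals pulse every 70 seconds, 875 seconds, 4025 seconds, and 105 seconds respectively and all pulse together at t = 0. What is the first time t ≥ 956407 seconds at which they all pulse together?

Joint pulses occur at multiples of LCM(70, 875, 4025, 105).
70 = 2 × 5 × 7
875 = 5^3 × 7
4025 = 5^2 × 7 × 23
105 = 3 × 5 × 7
LCM(70, 875, 4025, 105) = 2 × 3 × 5^3 × 7 × 23 = 120750.
Smallest multiple of 120750 that is ≥ 956407: ⌈956407/120750⌉ × 120750 = 8 × 120750 = 966000.

966000 seconds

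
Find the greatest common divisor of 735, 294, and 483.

735 = 3 × 5 × 7^2
294 = 2 × 3 × 7^2
483 = 3 × 7 × 23
gcd(735, 294, 483) = 3 × 7 = 21.

21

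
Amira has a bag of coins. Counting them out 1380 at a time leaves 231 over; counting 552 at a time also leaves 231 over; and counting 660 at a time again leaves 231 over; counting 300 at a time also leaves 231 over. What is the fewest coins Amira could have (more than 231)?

152031

N − 231 must be a common multiple of 1380, 552, 660, and 300.
1380 = 2^2 × 3 × 5 × 23
552 = 2^3 × 3 × 23
660 = 2^2 × 3 × 5 × 11
300 = 2^2 × 3 × 5^2
LCM(1380, 552, 660, 300) = 2^3 × 3 × 5^2 × 11 × 23 = 151800.
Smallest N > 231 is LCM + 231 = 151800 + 231 = 152031.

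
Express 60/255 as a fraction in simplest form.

60 = 2^2 × 3 × 5
255 = 3 × 5 × 17
gcd(60, 255) = 3 × 5 = 15.
Divide numerator and denominator by 15: 60/255 = 4/17.

4/17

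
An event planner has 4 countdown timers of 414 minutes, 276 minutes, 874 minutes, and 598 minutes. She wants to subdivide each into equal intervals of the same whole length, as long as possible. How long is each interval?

The interval must divide each timer length; the longest such is the gcd.
414 = 2 × 3^2 × 23
276 = 2^2 × 3 × 23
874 = 2 × 19 × 23
598 = 2 × 13 × 23
gcd(414, 276, 874, 598) = 2 × 23 = 46.

46 minutes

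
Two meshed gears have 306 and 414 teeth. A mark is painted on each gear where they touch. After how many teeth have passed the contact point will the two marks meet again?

7038 teeth

The first simultaneous occurrence is after LCM of the individual periods.
306 = 2 × 3^2 × 17
414 = 2 × 3^2 × 23
LCM(306, 414) = 2 × 3^2 × 17 × 23 = 7038.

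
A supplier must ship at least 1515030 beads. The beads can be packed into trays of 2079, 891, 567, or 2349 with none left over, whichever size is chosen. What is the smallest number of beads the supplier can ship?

The number of beads must be a common multiple of 2079, 891, 567, and 2349, so a multiple of their LCM.
2079 = 3^3 × 7 × 11
891 = 3^4 × 11
567 = 3^4 × 7
2349 = 3^4 × 29
LCM(2079, 891, 567, 2349) = 3^4 × 7 × 11 × 29 = 180873.
Smallest multiple of 180873 that is ≥ 1515030: ⌈1515030/180873⌉ × 180873 = 9 × 180873 = 1627857.

1627857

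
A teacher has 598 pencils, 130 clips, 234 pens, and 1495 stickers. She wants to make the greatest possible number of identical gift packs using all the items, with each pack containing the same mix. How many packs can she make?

13 packs

The pack count must divide each quantity, so the greatest is gcd(598, 130, 234, 1495).
598 = 2 × 13 × 23
130 = 2 × 5 × 13
234 = 2 × 3^2 × 13
1495 = 5 × 13 × 23
gcd(598, 130, 234, 1495) = 13.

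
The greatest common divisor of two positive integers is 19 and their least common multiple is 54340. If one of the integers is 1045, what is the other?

988

For two integers, gcd × lcm = product, so the other is (19 × 54340) / 1045 = 1032460 / 1045 = 988.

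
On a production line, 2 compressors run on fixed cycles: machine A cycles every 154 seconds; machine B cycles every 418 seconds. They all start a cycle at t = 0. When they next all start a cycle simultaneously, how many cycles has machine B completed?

7 cycles

All finish a whole number of cycles simultaneously at t = LCM of the periods.
154 = 2 × 7 × 11
418 = 2 × 11 × 19
LCM(154, 418) = 2 × 7 × 11 × 19 = 2926.
Cycles for period 418: 2926 / 418 = 7.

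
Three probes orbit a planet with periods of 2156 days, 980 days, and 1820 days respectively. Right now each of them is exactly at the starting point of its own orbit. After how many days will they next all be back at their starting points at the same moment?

140140 days

They coincide at every common multiple of the periods; the first is the LCM.
2156 = 2^2 × 7^2 × 11
980 = 2^2 × 5 × 7^2
1820 = 2^2 × 5 × 7 × 13
LCM(2156, 980, 1820) = 2^2 × 5 × 7^2 × 11 × 13 = 140140.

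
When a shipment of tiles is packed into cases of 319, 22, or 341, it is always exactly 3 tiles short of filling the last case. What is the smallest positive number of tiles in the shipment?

19775

Being 3 short of a full case of size k means N ≡ −3 (mod k), i.e. N + 3 is a multiple of each size.
319 = 11 × 29
22 = 2 × 11
341 = 11 × 31
LCM(319, 22, 341) = 2 × 11 × 29 × 31 = 19778.
Smallest positive N is 19778 − 3 = 19775.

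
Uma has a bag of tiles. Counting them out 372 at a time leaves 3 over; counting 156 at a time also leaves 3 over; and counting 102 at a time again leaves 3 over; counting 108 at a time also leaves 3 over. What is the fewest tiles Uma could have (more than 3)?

739911

N − 3 must be a common multiple of 372, 156, 102, and 108.
372 = 2^2 × 3 × 31
156 = 2^2 × 3 × 13
102 = 2 × 3 × 17
108 = 2^2 × 3^3
LCM(372, 156, 102, 108) = 2^2 × 3^3 × 13 × 17 × 31 = 739908.
Smallest N > 3 is LCM + 3 = 739908 + 3 = 739911.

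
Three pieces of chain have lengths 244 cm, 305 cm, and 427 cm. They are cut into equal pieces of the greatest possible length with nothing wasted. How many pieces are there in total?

16

Piece length = gcd(244, 305, 427).
244 = 2^2 × 61
305 = 5 × 61
427 = 7 × 61
gcd(244, 305, 427) = 61.
Total pieces = 244/61 + 305/61 + 427/61 = 4 + 5 + 7 = 16.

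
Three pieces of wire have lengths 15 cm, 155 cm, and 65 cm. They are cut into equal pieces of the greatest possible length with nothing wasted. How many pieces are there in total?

Piece length = gcd(15, 155, 65).
15 = 3 × 5
155 = 5 × 31
65 = 5 × 13
gcd(15, 155, 65) = 5.
Total pieces = 15/5 + 155/5 + 65/5 = 3 + 31 + 13 = 47.

47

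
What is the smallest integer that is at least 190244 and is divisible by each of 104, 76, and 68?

201552

The integer must be a common multiple of 104, 76, and 68, so a multiple of their LCM.
104 = 2^3 × 13
76 = 2^2 × 19
68 = 2^2 × 17
LCM(104, 76, 68) = 2^3 × 13 × 17 × 19 = 33592.
Smallest multiple of 33592 that is ≥ 190244: ⌈190244/33592⌉ × 33592 = 6 × 33592 = 201552.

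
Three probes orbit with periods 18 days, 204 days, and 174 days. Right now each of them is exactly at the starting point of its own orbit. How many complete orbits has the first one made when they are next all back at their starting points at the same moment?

They are all back at their starting positions together after one LCM of the periods.
18 = 2 × 3^2
204 = 2^2 × 3 × 17
174 = 2 × 3 × 29
LCM(18, 204, 174) = 2^2 × 3^2 × 17 × 29 = 17748.
Orbits for period 18: 17748 / 18 = 986.

986 orbits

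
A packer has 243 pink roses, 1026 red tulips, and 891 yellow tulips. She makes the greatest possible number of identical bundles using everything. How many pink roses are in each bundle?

9

Number of bundles = gcd(243, 1026, 891).
243 = 3^5
1026 = 2 × 3^3 × 19
891 = 3^4 × 11
gcd(243, 1026, 891) = 3^3 = 27.
pink roses per bundle = 243 / 27 = 9.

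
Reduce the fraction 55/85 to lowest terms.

55 = 5 × 11
85 = 5 × 17
gcd(55, 85) = 5.
Divide numerator and denominator by 5: 55/85 = 11/17.

11/17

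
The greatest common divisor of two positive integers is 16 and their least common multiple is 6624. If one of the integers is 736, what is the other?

144

For two integers, gcd × lcm = product, so the other is (16 × 6624) / 736 = 105984 / 736 = 144.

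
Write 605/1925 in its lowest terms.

605 = 5 × 11^2
1925 = 5^2 × 7 × 11
gcd(605, 1925) = 5 × 11 = 55.
Divide numerator and denominator by 55: 605/1925 = 11/35.

11/35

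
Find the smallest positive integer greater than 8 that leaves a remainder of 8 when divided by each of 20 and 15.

N − 8 must be a common multiple of 20 and 15.
20 = 2^2 × 5
15 = 3 × 5
LCM(20, 15) = 2^2 × 3 × 5 = 60.
Smallest N > 8 is LCM + 8 = 60 + 8 = 68.

68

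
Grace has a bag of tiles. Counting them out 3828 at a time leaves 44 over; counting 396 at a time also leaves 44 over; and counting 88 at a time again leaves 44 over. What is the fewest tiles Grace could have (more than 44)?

23012

N − 44 must be a common multiple of 3828, 396, and 88.
3828 = 2^2 × 3 × 11 × 29
396 = 2^2 × 3^2 × 11
88 = 2^3 × 11
LCM(3828, 396, 88) = 2^3 × 3^2 × 11 × 29 = 22968.
Smallest N > 44 is LCM + 44 = 22968 + 44 = 23012.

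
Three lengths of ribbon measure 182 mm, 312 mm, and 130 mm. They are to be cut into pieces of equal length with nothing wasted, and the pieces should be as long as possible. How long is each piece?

Each piece length must divide every original length, so the longest possible is gcd(182, 312, 130).
182 = 2 × 7 × 13
312 = 2^3 × 3 × 13
130 = 2 × 5 × 13
gcd(182, 312, 130) = 2 × 13 = 26.

26 mm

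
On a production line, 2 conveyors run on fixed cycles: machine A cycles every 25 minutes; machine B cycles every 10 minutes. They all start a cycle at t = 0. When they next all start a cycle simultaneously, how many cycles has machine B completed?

All finish a whole number of cycles simultaneously at t = LCM of the periods.
25 = 5^2
10 = 2 × 5
LCM(25, 10) = 2 × 5^2 = 50.
Cycles for period 10: 50 / 10 = 5.

5 cycles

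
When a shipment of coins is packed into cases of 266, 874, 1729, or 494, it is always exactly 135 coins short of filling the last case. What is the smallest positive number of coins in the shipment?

79399

Being 135 short of a full case of size k means N ≡ −135 (mod k), i.e. N + 135 is a multiple of each size.
266 = 2 × 7 × 19
874 = 2 × 19 × 23
1729 = 7 × 13 × 19
494 = 2 × 13 × 19
LCM(266, 874, 1729, 494) = 2 × 7 × 13 × 19 × 23 = 79534.
Smallest positive N is 79534 − 135 = 79399.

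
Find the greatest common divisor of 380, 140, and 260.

380 = 2^2 × 5 × 19
140 = 2^2 × 5 × 7
260 = 2^2 × 5 × 13
gcd(380, 140, 260) = 2^2 × 5 = 20.

20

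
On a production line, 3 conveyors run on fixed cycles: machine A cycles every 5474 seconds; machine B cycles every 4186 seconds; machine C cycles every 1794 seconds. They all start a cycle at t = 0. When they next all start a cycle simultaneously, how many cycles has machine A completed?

They are all back at their starting positions together after one LCM of the periods.
5474 = 2 × 7 × 17 × 23
4186 = 2 × 7 × 13 × 23
1794 = 2 × 3 × 13 × 23
LCM(5474, 4186, 1794) = 2 × 3 × 7 × 13 × 17 × 23 = 213486.
Cycles for period 5474: 213486 / 5474 = 39.

39 cycles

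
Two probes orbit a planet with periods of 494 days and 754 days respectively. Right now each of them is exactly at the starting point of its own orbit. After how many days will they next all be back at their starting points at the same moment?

14326 days

We need the least common multiple of the intervals.
494 = 2 × 13 × 19
754 = 2 × 13 × 29
LCM(494, 754) = 2 × 13 × 19 × 29 = 14326.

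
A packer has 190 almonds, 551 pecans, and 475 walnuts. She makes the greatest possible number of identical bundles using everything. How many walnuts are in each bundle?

25

Number of bundles = gcd(190, 551, 475).
190 = 2 × 5 × 19
551 = 19 × 29
475 = 5^2 × 19
gcd(190, 551, 475) = 19.
walnuts per bundle = 475 / 19 = 25.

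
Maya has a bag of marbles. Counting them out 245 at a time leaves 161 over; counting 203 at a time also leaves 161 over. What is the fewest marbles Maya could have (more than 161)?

N − 161 must be a common multiple of 245 and 203.
245 = 5 × 7^2
203 = 7 × 29
LCM(245, 203) = 5 × 7^2 × 29 = 7105.
Smallest N > 161 is LCM + 161 = 7105 + 161 = 7266.

7266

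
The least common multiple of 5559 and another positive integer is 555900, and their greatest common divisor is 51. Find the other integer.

gcd × lcm = product of the two integers, so the other integer is (51 × 555900) / 5559 = 5100.

5100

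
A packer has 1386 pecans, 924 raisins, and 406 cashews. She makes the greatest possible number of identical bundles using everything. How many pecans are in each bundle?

99

Number of bundles = gcd(1386, 924, 406).
1386 = 2 × 3^2 × 7 × 11
924 = 2^2 × 3 × 7 × 11
406 = 2 × 7 × 29
gcd(1386, 924, 406) = 2 × 7 = 14.
pecans per bundle = 1386 / 14 = 99.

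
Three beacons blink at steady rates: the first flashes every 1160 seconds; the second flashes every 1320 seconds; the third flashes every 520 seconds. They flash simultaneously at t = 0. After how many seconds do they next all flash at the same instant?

497640 seconds

The first simultaneous occurrence is after LCM of the individual periods.
1160 = 2^3 × 5 × 29
1320 = 2^3 × 3 × 5 × 11
520 = 2^3 × 5 × 13
LCM(1160, 1320, 520) = 2^3 × 3 × 5 × 11 × 13 × 29 = 497640.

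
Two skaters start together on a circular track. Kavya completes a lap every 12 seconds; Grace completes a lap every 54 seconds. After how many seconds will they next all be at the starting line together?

108 seconds

They coincide at every common multiple of the periods; the first is the LCM.
12 = 2^2 × 3
54 = 2 × 3^3
LCM(12, 54) = 2^2 × 3^3 = 108.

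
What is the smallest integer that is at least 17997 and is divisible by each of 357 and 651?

22134

The integer must be a common multiple of 357 and 651, so a multiple of their LCM.
357 = 3 × 7 × 17
651 = 3 × 7 × 31
LCM(357, 651) = 3 × 7 × 17 × 31 = 11067.
Smallest multiple of 11067 that is ≥ 17997: ⌈17997/11067⌉ × 11067 = 2 × 11067 = 22134.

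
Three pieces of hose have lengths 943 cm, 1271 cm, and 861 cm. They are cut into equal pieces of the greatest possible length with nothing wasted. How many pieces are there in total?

Piece length = gcd(943, 1271, 861).
943 = 23 × 41
1271 = 31 × 41
861 = 3 × 7 × 41
gcd(943, 1271, 861) = 41.
Total pieces = 943/41 + 1271/41 + 861/41 = 23 + 31 + 21 = 75.

75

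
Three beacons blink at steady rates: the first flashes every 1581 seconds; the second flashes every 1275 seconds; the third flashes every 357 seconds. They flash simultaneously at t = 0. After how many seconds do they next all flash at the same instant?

276675 seconds

They coincide at every common multiple of the periods; the first is the LCM.
1581 = 3 × 17 × 31
1275 = 3 × 5^2 × 17
357 = 3 × 7 × 17
LCM(1581, 1275, 357) = 3 × 5^2 × 7 × 17 × 31 = 276675.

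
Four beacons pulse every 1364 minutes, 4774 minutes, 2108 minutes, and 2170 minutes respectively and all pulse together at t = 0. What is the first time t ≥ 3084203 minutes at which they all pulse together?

Joint pulses occur at multiples of LCM(1364, 4774, 2108, 2170).
1364 = 2^2 × 11 × 31
4774 = 2 × 7 × 11 × 31
2108 = 2^2 × 17 × 31
2170 = 2 × 5 × 7 × 31
LCM(1364, 4774, 2108, 2170) = 2^2 × 5 × 7 × 11 × 17 × 31 = 811580.
Smallest multiple of 811580 that is ≥ 3084203: ⌈3084203/811580⌉ × 811580 = 4 × 811580 = 3246320.

3246320 minutes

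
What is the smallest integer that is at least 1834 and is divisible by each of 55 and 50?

2200

The integer must be a common multiple of 55 and 50, so a multiple of their LCM.
55 = 5 × 11
50 = 2 × 5^2
LCM(55, 50) = 2 × 5^2 × 11 = 550.
Smallest multiple of 550 that is ≥ 1834: ⌈1834/550⌉ × 550 = 4 × 550 = 2200.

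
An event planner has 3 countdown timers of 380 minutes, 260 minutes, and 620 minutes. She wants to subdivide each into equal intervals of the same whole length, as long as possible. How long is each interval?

The interval must divide each timer length; the longest such is the gcd.
380 = 2^2 × 5 × 19
260 = 2^2 × 5 × 13
620 = 2^2 × 5 × 31
gcd(380, 260, 620) = 2^2 × 5 = 20.

20 minutes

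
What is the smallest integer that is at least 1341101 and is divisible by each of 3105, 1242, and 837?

1347570

The integer must be a common multiple of 3105, 1242, and 837, so a multiple of their LCM.
3105 = 3^3 × 5 × 23
1242 = 2 × 3^3 × 23
837 = 3^3 × 31
LCM(3105, 1242, 837) = 2 × 3^3 × 5 × 23 × 31 = 192510.
Smallest multiple of 192510 that is ≥ 1341101: ⌈1341101/192510⌉ × 192510 = 7 × 192510 = 1347570.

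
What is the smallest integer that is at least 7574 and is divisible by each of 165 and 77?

The integer must be a common multiple of 165 and 77, so a multiple of their LCM.
165 = 3 × 5 × 11
77 = 7 × 11
LCM(165, 77) = 3 × 5 × 7 × 11 = 1155.
Smallest multiple of 1155 that is ≥ 7574: ⌈7574/1155⌉ × 1155 = 7 × 1155 = 8085.

8085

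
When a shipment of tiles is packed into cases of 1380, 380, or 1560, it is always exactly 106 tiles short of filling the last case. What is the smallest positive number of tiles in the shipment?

681614

Being 106 short of a full case of size k means N ≡ −106 (mod k), i.e. N + 106 is a multiple of each size.
1380 = 2^2 × 3 × 5 × 23
380 = 2^2 × 5 × 19
1560 = 2^3 × 3 × 5 × 13
LCM(1380, 380, 1560) = 2^3 × 3 × 5 × 13 × 19 × 23 = 681720.
Smallest positive N is 681720 − 106 = 681614.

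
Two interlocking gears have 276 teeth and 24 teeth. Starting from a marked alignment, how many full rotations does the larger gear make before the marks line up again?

They are all back at their starting positions together after one LCM of the periods.
276 = 2^2 × 3 × 23
24 = 2^3 × 3
LCM(276, 24) = 2^3 × 3 × 23 = 552.
Rotations for period 276: 552 / 276 = 2.

2 rotations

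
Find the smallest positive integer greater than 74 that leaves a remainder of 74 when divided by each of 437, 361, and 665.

290679

N − 74 must be a common multiple of 437, 361, and 665.
437 = 19 × 23
361 = 19^2
665 = 5 × 7 × 19
LCM(437, 361, 665) = 5 × 7 × 19^2 × 23 = 290605.
Smallest N > 74 is LCM + 74 = 290605 + 74 = 290679.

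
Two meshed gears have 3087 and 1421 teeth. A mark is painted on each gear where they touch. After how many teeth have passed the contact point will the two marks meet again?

We need the least common multiple of the intervals.
3087 = 3^2 × 7^3
1421 = 7^2 × 29
LCM(3087, 1421) = 3^2 × 7^3 × 29 = 89523.

89523 teeth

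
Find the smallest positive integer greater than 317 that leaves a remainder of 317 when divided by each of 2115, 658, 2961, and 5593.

503687

N − 317 must be a common multiple of 2115, 658, 2961, and 5593.
2115 = 3^2 × 5 × 47
658 = 2 × 7 × 47
2961 = 3^2 × 7 × 47
5593 = 7 × 17 × 47
LCM(2115, 658, 2961, 5593) = 2 × 3^2 × 5 × 7 × 17 × 47 = 503370.
Smallest N > 317 is LCM + 317 = 503370 + 317 = 503687.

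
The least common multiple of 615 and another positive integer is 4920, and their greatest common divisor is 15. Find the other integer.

120

gcd × lcm = product of the two integers, so the other integer is (15 × 4920) / 615 = 120.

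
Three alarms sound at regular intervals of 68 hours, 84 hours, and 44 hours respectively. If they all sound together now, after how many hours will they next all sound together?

15708 hours

We need the least common multiple of the intervals.
68 = 2^2 × 17
84 = 2^2 × 3 × 7
44 = 2^2 × 11
LCM(68, 84, 44) = 2^2 × 3 × 7 × 11 × 17 = 15708.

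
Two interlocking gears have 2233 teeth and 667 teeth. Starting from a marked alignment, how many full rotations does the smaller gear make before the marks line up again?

77 rotations

All finish a whole number of cycles simultaneously at t = LCM of the periods.
2233 = 7 × 11 × 29
667 = 23 × 29
LCM(2233, 667) = 7 × 11 × 23 × 29 = 51359.
Rotations for period 667: 51359 / 667 = 77.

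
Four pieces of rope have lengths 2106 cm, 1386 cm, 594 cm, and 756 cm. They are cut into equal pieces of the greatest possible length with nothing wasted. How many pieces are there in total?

Piece length = gcd(2106, 1386, 594, 756).
2106 = 2 × 3^4 × 13
1386 = 2 × 3^2 × 7 × 11
594 = 2 × 3^3 × 11
756 = 2^2 × 3^3 × 7
gcd(2106, 1386, 594, 756) = 2 × 3^2 = 18.
Total pieces = 2106/18 + 1386/18 + 594/18 + 756/18 = 117 + 77 + 33 + 42 = 269.

269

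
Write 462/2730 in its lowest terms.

462 = 2 × 3 × 7 × 11
2730 = 2 × 3 × 5 × 7 × 13
gcd(462, 2730) = 2 × 3 × 7 = 42.
Divide numerator and denominator by 42: 462/2730 = 11/65.

11/65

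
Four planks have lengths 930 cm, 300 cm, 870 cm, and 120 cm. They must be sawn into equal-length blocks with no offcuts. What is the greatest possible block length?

The block length must divide every plank, so the greatest is gcd(930, 300, 870, 120).
930 = 2 × 3 × 5 × 31
300 = 2^2 × 3 × 5^2
870 = 2 × 3 × 5 × 29
120 = 2^3 × 3 × 5
gcd(930, 300, 870, 120) = 2 × 3 × 5 = 30.

30 cm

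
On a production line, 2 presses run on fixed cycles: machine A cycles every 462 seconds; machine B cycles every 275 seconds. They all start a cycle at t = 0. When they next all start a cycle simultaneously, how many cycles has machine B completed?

They are all back at their starting positions together after one LCM of the periods.
462 = 2 × 3 × 7 × 11
275 = 5^2 × 11
LCM(462, 275) = 2 × 3 × 5^2 × 7 × 11 = 11550.
Cycles for period 275: 11550 / 275 = 42.

42 cycles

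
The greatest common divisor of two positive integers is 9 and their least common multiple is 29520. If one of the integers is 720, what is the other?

For two integers, gcd × lcm = product, so the other is (9 × 29520) / 720 = 265680 / 720 = 369.

369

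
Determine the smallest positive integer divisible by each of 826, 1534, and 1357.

246974

826 = 2 × 7 × 59
1534 = 2 × 13 × 59
1357 = 23 × 59
LCM(826, 1534, 1357) = 2 × 7 × 13 × 23 × 59 = 246974.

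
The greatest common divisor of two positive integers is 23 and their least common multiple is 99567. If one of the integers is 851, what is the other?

For two integers, gcd × lcm = product, so the other is (23 × 99567) / 851 = 2290041 / 851 = 2691.

2691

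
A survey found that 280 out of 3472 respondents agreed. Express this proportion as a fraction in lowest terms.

5/62

280 = 2^3 × 5 × 7
3472 = 2^4 × 7 × 31
gcd(280, 3472) = 2^3 × 7 = 56.
Divide numerator and denominator by 56: 280/3472 = 5/62.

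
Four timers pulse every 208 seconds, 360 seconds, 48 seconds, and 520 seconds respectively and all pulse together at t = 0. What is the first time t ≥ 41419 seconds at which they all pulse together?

46800 seconds

Joint pulses occur at multiples of LCM(208, 360, 48, 520).
208 = 2^4 × 13
360 = 2^3 × 3^2 × 5
48 = 2^4 × 3
520 = 2^3 × 5 × 13
LCM(208, 360, 48, 520) = 2^4 × 3^2 × 5 × 13 = 9360.
Smallest multiple of 9360 that is ≥ 41419: ⌈41419/9360⌉ × 9360 = 5 × 9360 = 46800.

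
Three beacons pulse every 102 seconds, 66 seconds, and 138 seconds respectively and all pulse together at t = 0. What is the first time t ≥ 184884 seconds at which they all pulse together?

206448 seconds

Joint pulses occur at multiples of LCM(102, 66, 138).
102 = 2 × 3 × 17
66 = 2 × 3 × 11
138 = 2 × 3 × 23
LCM(102, 66, 138) = 2 × 3 × 11 × 17 × 23 = 25806.
Smallest multiple of 25806 that is ≥ 184884: ⌈184884/25806⌉ × 25806 = 8 × 25806 = 206448.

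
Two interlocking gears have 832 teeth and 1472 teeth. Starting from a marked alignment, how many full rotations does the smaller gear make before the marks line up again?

They are all back at their starting positions together after one LCM of the periods.
832 = 2^6 × 13
1472 = 2^6 × 23
LCM(832, 1472) = 2^6 × 13 × 23 = 19136.
Rotations for period 832: 19136 / 832 = 23.

23 rotations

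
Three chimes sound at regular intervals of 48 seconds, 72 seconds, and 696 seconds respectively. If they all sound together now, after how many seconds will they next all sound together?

4176 seconds

The first simultaneous occurrence is after LCM of the individual periods.
48 = 2^4 × 3
72 = 2^3 × 3^2
696 = 2^3 × 3 × 29
LCM(48, 72, 696) = 2^4 × 3^2 × 29 = 4176.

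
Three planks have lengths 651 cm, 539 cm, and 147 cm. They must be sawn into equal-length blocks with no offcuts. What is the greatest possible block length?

7 cm

This is the greatest common divisor of 651, 539, and 147.
651 = 3 × 7 × 31
539 = 7^2 × 11
147 = 3 × 7^2
gcd(651, 539, 147) = 7.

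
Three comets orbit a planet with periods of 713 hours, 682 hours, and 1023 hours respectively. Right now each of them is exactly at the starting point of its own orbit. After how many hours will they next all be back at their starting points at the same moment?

The first simultaneous occurrence is after LCM of the individual periods.
713 = 23 × 31
682 = 2 × 11 × 31
1023 = 3 × 11 × 31
LCM(713, 682, 1023) = 2 × 3 × 11 × 23 × 31 = 47058.

47058 hours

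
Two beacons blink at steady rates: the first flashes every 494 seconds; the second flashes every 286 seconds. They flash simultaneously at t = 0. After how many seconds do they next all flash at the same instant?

5434 seconds

They coincide at every common multiple of the periods; the first is the LCM.
494 = 2 × 13 × 19
286 = 2 × 11 × 13
LCM(494, 286) = 2 × 11 × 13 × 19 = 5434.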